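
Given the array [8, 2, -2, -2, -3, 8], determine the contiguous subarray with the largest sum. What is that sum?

Using Kadane's algorithm on [8, 2, -2, -2, -3, 8]:

Scanning through the array:
Position 1 (value 2): max_ending_here = 10, max_so_far = 10
Position 2 (value -2): max_ending_here = 8, max_so_far = 10
Position 3 (value -2): max_ending_here = 6, max_so_far = 10
Position 4 (value -3): max_ending_here = 3, max_so_far = 10
Position 5 (value 8): max_ending_here = 11, max_so_far = 11

Maximum subarray: [8, 2, -2, -2, -3, 8]
Maximum sum: 11

The maximum subarray is [8, 2, -2, -2, -3, 8] with sum 11. This subarray runs from index 0 to index 5.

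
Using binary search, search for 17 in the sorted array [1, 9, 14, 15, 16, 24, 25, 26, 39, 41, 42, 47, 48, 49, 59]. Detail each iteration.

Binary search for 17 in [1, 9, 14, 15, 16, 24, 25, 26, 39, 41, 42, 47, 48, 49, 59]:

lo=0, hi=14, mid=7, arr[mid]=26 -> 26 > 17, search left half
lo=0, hi=6, mid=3, arr[mid]=15 -> 15 < 17, search right half
lo=4, hi=6, mid=5, arr[mid]=24 -> 24 > 17, search left half
lo=4, hi=4, mid=4, arr[mid]=16 -> 16 < 17, search right half
lo=5 > hi=4, target 17 not found

Binary search determines that 17 is not in the array after 4 comparisons. The search space was exhausted without finding the target.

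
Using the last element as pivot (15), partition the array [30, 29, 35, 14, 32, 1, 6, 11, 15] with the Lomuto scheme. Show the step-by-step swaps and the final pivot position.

Lomuto partition with pivot = 15:

Initial array: [30, 29, 35, 14, 32, 1, 6, 11, 15]

arr[0]=30 > 15: no swap
arr[1]=29 > 15: no swap
arr[2]=35 > 15: no swap
arr[3]=14 <= 15: swap with position 0, array becomes [14, 29, 35, 30, 32, 1, 6, 11, 15]
arr[4]=32 > 15: no swap
arr[5]=1 <= 15: swap with position 1, array becomes [14, 1, 35, 30, 32, 29, 6, 11, 15]
arr[6]=6 <= 15: swap with position 2, array becomes [14, 1, 6, 30, 32, 29, 35, 11, 15]
arr[7]=11 <= 15: swap with position 3, array becomes [14, 1, 6, 11, 32, 29, 35, 30, 15]

Place pivot at position 4: [14, 1, 6, 11, 15, 29, 35, 30, 32]
Pivot position: 4

After partitioning with pivot 15, the array becomes [14, 1, 6, 11, 15, 29, 35, 30, 32]. The pivot is placed at index 4. All elements to the left of the pivot are <= 15, and all elements to the right are > 15.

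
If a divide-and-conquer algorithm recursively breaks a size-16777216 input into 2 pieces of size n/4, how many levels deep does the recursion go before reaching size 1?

For divide and conquer with division factor 4:

Problem sizes at each level:
Level 0: 16777216
Level 1: 4194304
Level 2: 1048576
Level 3: 262144
Level 4: 65536
Level 5: 16384
Level 6: 4096
Level 7: 1024
Level 8: 256
Level 9: 64
Level 10: 16
Level 11: 4
Level 12: 1

The root is level 0 and the size-1 base case is level 12 (the tree spans levels 0 through 12, i.e. 13 levels counting the root), so the depth is the number of divisions: log_4(16777216) = 12

The recursion tree depth is log_4(16777216) = 12. At each level, the problem size is divided by 4, so it takes 12 divisions to reduce to a base case of size 1. The algorithm makes 2 recursive calls at each level.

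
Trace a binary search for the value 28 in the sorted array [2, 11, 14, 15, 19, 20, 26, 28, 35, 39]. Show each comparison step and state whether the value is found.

Binary search for 28 in [2, 11, 14, 15, 19, 20, 26, 28, 35, 39]:

lo=0, hi=9, mid=4, arr[mid]=19 -> 19 < 28, search right half
lo=5, hi=9, mid=7, arr[mid]=28 -> Found target at index 7!

Binary search finds 28 at index 7 after 2 comparisons. The search repeatedly halves the search space by comparing with the middle element.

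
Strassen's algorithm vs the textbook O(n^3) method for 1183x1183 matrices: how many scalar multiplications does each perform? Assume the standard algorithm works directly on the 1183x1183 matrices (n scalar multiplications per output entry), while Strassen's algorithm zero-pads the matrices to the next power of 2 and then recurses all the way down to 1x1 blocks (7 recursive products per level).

Matrix multiplication for 1183x1183 matrices:

Strassen's algorithm requires power-of-2 dimensions. Pad 1183x1183 to 2048x2048 (next power of 2).

Standard algorithm: 1183^3 = 1655595487 multiplications
Strassen's algorithm: 7^(log2(2048)) = 7^11 = 1977326743 multiplications
Difference: 1655595487 - 1977326743 = -321731256 (Strassen uses MORE here due to padding overhead — for small or just-over-power-of-2 n, padding can outweigh the per-level savings)

Standard: 1655595487 multiplications (1183^3). Strassen: 1977326743 multiplications (7^11, after padding to 2048x2048). Strassen reduces 8 recursive multiplications to 7 at each level.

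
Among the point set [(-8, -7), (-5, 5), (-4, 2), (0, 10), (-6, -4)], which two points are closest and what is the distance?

Computing all pairwise distances among 5 points:

d((-8, -7), (-5, 5)) = 12.3693
d((-8, -7), (-4, 2)) = 9.8489
d((-8, -7), (0, 10)) = 18.7883
d((-8, -7), (-6, -4)) = 3.6056
d((-5, 5), (-4, 2)) = 3.1623 <-- minimum
d((-5, 5), (0, 10)) = 7.0711
d((-5, 5), (-6, -4)) = 9.0554
d((-4, 2), (0, 10)) = 8.9443
d((-4, 2), (-6, -4)) = 6.3246
d((0, 10), (-6, -4)) = 15.2315

Closest pair: (-5, 5) and (-4, 2) with distance 3.1623

The closest pair is (-5, 5) and (-4, 2) with Euclidean distance 3.1623. For 5 points, brute-force pairwise comparison is shown above. For large n, the divide-and-conquer algorithm (sort by x, recurse on halves, check the dividing strip) achieves O(n log n).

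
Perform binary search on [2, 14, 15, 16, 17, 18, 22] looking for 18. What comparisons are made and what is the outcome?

Binary search for 18 in [2, 14, 15, 16, 17, 18, 22]:

lo=0, hi=6, mid=3, arr[mid]=16 -> 16 < 18, search right half
lo=4, hi=6, mid=5, arr[mid]=18 -> Found target at index 5!

Binary search finds 18 at index 5 after 2 comparisons. The search repeatedly halves the search space by comparing with the middle element.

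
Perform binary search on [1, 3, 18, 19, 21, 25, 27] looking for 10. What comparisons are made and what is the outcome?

Binary search for 10 in [1, 3, 18, 19, 21, 25, 27]:

lo=0, hi=6, mid=3, arr[mid]=19 -> 19 > 10, search left half
lo=0, hi=2, mid=1, arr[mid]=3 -> 3 < 10, search right half
lo=2, hi=2, mid=2, arr[mid]=18 -> 18 > 10, search left half
lo=2 > hi=1, target 10 not found

Binary search determines that 10 is not in the array after 3 comparisons. The search space was exhausted without finding the target.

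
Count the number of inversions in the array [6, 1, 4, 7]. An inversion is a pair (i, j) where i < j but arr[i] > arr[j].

Finding inversions in [6, 1, 4, 7]:

(0, 1): arr[0]=6 > arr[1]=1
(0, 2): arr[0]=6 > arr[2]=4

Total inversions: 2

The array has 2 inversion(s): (0,1), (0,2). Each pair (i,j) satisfies i < j and arr[i] > arr[j].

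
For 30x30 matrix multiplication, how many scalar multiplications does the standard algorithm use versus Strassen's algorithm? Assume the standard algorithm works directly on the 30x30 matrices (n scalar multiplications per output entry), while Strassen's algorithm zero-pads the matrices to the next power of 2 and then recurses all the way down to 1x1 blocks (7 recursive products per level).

Matrix multiplication for 30x30 matrices:

Strassen's algorithm requires power-of-2 dimensions. Pad 30x30 to 32x32 (next power of 2).

Standard algorithm: 30^3 = 27000 multiplications
Strassen's algorithm: 7^(log2(32)) = 7^5 = 16807 multiplications
Savings: 27000 - 16807 = 10193 multiplications

Standard: 27000 multiplications (30^3). Strassen: 16807 multiplications (7^5, after padding to 32x32). Strassen reduces 8 recursive multiplications to 7 at each level.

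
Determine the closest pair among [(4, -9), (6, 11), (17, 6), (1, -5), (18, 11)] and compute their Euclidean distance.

Computing all pairwise distances among 5 points:

d((4, -9), (6, 11)) = 20.0998
d((4, -9), (17, 6)) = 19.8494
d((4, -9), (1, -5)) = 5.0 <-- minimum
d((4, -9), (18, 11)) = 24.4131
d((6, 11), (17, 6)) = 12.083
d((6, 11), (1, -5)) = 16.7631
d((6, 11), (18, 11)) = 12.0
d((17, 6), (1, -5)) = 19.4165
d((17, 6), (18, 11)) = 5.099
d((1, -5), (18, 11)) = 23.3452

Closest pair: (4, -9) and (1, -5) with distance 5.0

The closest pair is (4, -9) and (1, -5) with Euclidean distance 5.0. For 5 points, brute-force pairwise comparison is shown above. For large n, the divide-and-conquer algorithm (sort by x, recurse on halves, check the dividing strip) achieves O(n log n).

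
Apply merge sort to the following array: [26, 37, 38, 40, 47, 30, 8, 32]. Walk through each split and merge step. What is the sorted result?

Merge sort trace:

Split: [26, 37, 38, 40, 47, 30, 8, 32] -> [26, 37, 38, 40] and [47, 30, 8, 32]
  Split: [26, 37, 38, 40] -> [26, 37] and [38, 40]
    Split: [26, 37] -> [26] and [37]
    Merge: [26] + [37] -> [26, 37]
    Split: [38, 40] -> [38] and [40]
    Merge: [38] + [40] -> [38, 40]
  Merge: [26, 37] + [38, 40] -> [26, 37, 38, 40]
  Split: [47, 30, 8, 32] -> [47, 30] and [8, 32]
    Split: [47, 30] -> [47] and [30]
    Merge: [47] + [30] -> [30, 47]
    Split: [8, 32] -> [8] and [32]
    Merge: [8] + [32] -> [8, 32]
  Merge: [30, 47] + [8, 32] -> [8, 30, 32, 47]
Merge: [26, 37, 38, 40] + [8, 30, 32, 47] -> [8, 26, 30, 32, 37, 38, 40, 47]

Final sorted array: [8, 26, 30, 32, 37, 38, 40, 47]

The merge sort proceeds by recursively splitting the array and merging sorted halves.
After all merges, the sorted array is [8, 26, 30, 32, 37, 38, 40, 47].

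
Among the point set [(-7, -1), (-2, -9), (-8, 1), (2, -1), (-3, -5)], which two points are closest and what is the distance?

Computing all pairwise distances among 5 points:

d((-7, -1), (-2, -9)) = 9.434
d((-7, -1), (-8, 1)) = 2.2361 <-- minimum
d((-7, -1), (2, -1)) = 9.0
d((-7, -1), (-3, -5)) = 5.6569
d((-2, -9), (-8, 1)) = 11.6619
d((-2, -9), (2, -1)) = 8.9443
d((-2, -9), (-3, -5)) = 4.1231
d((-8, 1), (2, -1)) = 10.198
d((-8, 1), (-3, -5)) = 7.8102
d((2, -1), (-3, -5)) = 6.4031

Closest pair: (-7, -1) and (-8, 1) with distance 2.2361

The closest pair is (-7, -1) and (-8, 1) with Euclidean distance 2.2361. For 5 points, brute-force pairwise comparison is shown above. For large n, the divide-and-conquer algorithm (sort by x, recurse on halves, check the dividing strip) achieves O(n log n).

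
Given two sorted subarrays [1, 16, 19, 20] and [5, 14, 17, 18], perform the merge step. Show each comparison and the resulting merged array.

Merging process:

Compare 1 vs 5: take 1 from left. Merged: [1]
Compare 16 vs 5: take 5 from right. Merged: [1, 5]
Compare 16 vs 14: take 14 from right. Merged: [1, 5, 14]
Compare 16 vs 17: take 16 from left. Merged: [1, 5, 14, 16]
Compare 19 vs 17: take 17 from right. Merged: [1, 5, 14, 16, 17]
Compare 19 vs 18: take 18 from right. Merged: [1, 5, 14, 16, 17, 18]
Append remaining from left: [19, 20]. Merged: [1, 5, 14, 16, 17, 18, 19, 20]

Final merged array: [1, 5, 14, 16, 17, 18, 19, 20]
Total comparisons: 6

The merged array is [1, 5, 14, 16, 17, 18, 19, 20], requiring 6 comparisons. The merge step runs in O(n) time where n is the total number of elements.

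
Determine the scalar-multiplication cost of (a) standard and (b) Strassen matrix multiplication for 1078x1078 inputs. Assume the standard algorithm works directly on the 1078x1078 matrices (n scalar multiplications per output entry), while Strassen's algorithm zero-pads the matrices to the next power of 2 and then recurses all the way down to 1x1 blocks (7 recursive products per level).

Matrix multiplication for 1078x1078 matrices:

Strassen's algorithm requires power-of-2 dimensions. Pad 1078x1078 to 2048x2048 (next power of 2).

Standard algorithm: 1078^3 = 1252726552 multiplications
Strassen's algorithm: 7^(log2(2048)) = 7^11 = 1977326743 multiplications
Difference: 1252726552 - 1977326743 = -724600191 (Strassen uses MORE here due to padding overhead — for small or just-over-power-of-2 n, padding can outweigh the per-level savings)

Standard: 1252726552 multiplications (1078^3). Strassen: 1977326743 multiplications (7^11, after padding to 2048x2048). Strassen reduces 8 recursive multiplications to 7 at each level.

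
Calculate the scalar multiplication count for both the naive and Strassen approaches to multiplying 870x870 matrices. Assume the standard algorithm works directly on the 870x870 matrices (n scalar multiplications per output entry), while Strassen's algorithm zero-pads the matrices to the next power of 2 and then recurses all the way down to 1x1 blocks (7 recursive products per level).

Matrix multiplication for 870x870 matrices:

Strassen's algorithm requires power-of-2 dimensions. Pad 870x870 to 1024x1024 (next power of 2).

Standard algorithm: 870^3 = 658503000 multiplications
Strassen's algorithm: 7^(log2(1024)) = 7^10 = 282475249 multiplications
Savings: 658503000 - 282475249 = 376027751 multiplications

Standard: 658503000 multiplications (870^3). Strassen: 282475249 multiplications (7^10, after padding to 1024x1024). Strassen reduces 8 recursive multiplications to 7 at each level.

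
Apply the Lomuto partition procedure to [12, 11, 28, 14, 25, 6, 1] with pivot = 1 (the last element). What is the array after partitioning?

Lomuto partition with pivot = 1:

Initial array: [12, 11, 28, 14, 25, 6, 1]

arr[0]=12 > 1: no swap
arr[1]=11 > 1: no swap
arr[2]=28 > 1: no swap
arr[3]=14 > 1: no swap
arr[4]=25 > 1: no swap
arr[5]=6 > 1: no swap

Place pivot at position 0: [1, 11, 28, 14, 25, 6, 12]
Pivot position: 0

After partitioning with pivot 1, the array becomes [1, 11, 28, 14, 25, 6, 12]. The pivot is placed at index 0. All elements to the left of the pivot are <= 1, and all elements to the right are > 1.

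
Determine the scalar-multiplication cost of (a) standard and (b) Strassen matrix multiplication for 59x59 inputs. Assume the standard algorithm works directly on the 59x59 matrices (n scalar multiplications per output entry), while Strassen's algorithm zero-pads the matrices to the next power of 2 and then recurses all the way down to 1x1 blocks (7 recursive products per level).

Matrix multiplication for 59x59 matrices:

Strassen's algorithm requires power-of-2 dimensions. Pad 59x59 to 64x64 (next power of 2).

Standard algorithm: 59^3 = 205379 multiplications
Strassen's algorithm: 7^(log2(64)) = 7^6 = 117649 multiplications
Savings: 205379 - 117649 = 87730 multiplications

Standard: 205379 multiplications (59^3). Strassen: 117649 multiplications (7^6, after padding to 64x64). Strassen reduces 8 recursive multiplications to 7 at each level.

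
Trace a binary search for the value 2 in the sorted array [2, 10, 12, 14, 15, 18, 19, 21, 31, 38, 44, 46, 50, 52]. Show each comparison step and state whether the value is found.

Binary search for 2 in [2, 10, 12, 14, 15, 18, 19, 21, 31, 38, 44, 46, 50, 52]:

lo=0, hi=13, mid=6, arr[mid]=19 -> 19 > 2, search left half
lo=0, hi=5, mid=2, arr[mid]=12 -> 12 > 2, search left half
lo=0, hi=1, mid=0, arr[mid]=2 -> Found target at index 0!

Binary search finds 2 at index 0 after 3 comparisons. The search repeatedly halves the search space by comparing with the middle element.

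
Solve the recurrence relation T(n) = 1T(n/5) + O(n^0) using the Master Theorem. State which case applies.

Master Theorem for T(n) = 1T(n/5) + O(n^0):

a = 1, b = 5, c = 0
log_b(a) = log_5(1) = 0.0000

Case 2: c = 0 = log_5(1) = 0.0000
T(n) = O(n^0 log n) = O(log n)

For T(n) = 1T(n/5) + O(n^0): log_5(1) = 0.0000. This is Case 2 of the Master Theorem (c = log_b(a), equal work at all levels), giving O(log n).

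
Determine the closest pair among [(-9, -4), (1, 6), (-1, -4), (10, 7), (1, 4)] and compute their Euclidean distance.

Computing all pairwise distances among 5 points:

d((-9, -4), (1, 6)) = 14.1421
d((-9, -4), (-1, -4)) = 8.0
d((-9, -4), (10, 7)) = 21.9545
d((-9, -4), (1, 4)) = 12.8062
d((1, 6), (-1, -4)) = 10.198
d((1, 6), (10, 7)) = 9.0554
d((1, 6), (1, 4)) = 2.0 <-- minimum
d((-1, -4), (10, 7)) = 15.5563
d((-1, -4), (1, 4)) = 8.2462
d((10, 7), (1, 4)) = 9.4868

Closest pair: (1, 6) and (1, 4) with distance 2.0

The closest pair is (1, 6) and (1, 4) with Euclidean distance 2.0. For 5 points, brute-force pairwise comparison is shown above. For large n, the divide-and-conquer algorithm (sort by x, recurse on halves, check the dividing strip) achieves O(n log n).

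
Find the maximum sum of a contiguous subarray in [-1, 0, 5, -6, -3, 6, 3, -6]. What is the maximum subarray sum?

Using Kadane's algorithm on [-1, 0, 5, -6, -3, 6, 3, -6]:

Scanning through the array:
Position 1 (value 0): max_ending_here = 0, max_so_far = 0
Position 2 (value 5): max_ending_here = 5, max_so_far = 5
Position 3 (value -6): max_ending_here = -1, max_so_far = 5
Position 4 (value -3): max_ending_here = -3, max_so_far = 5
Position 5 (value 6): max_ending_here = 6, max_so_far = 6
Position 6 (value 3): max_ending_here = 9, max_so_far = 9
Position 7 (value -6): max_ending_here = 3, max_so_far = 9

Maximum subarray: [6, 3]
Maximum sum: 9

The maximum subarray is [6, 3] with sum 9. This subarray runs from index 5 to index 6.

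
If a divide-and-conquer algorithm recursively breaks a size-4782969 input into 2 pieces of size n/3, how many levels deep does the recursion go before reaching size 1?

For divide and conquer with division factor 3:

Problem sizes at each level:
Level 0: 4782969
Level 1: 1594323
Level 2: 531441
Level 3: 177147
Level 4: 59049
Level 5: 19683
Level 6: 6561
Level 7: 2187
Level 8: 729
Level 9: 243
Level 10: 81
Level 11: 27
Level 12: 9
Level 13: 3
Level 14: 1

The root is level 0 and the size-1 base case is level 14 (the tree spans levels 0 through 14, i.e. 15 levels counting the root), so the depth is the number of divisions: log_3(4782969) = 14

The recursion tree depth is log_3(4782969) = 14. At each level, the problem size is divided by 3, so it takes 14 divisions to reduce to a base case of size 1. The algorithm makes 2 recursive calls at each level.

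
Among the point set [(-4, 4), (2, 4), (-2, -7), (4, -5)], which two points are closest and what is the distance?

Computing all pairwise distances among 4 points:

d((-4, 4), (2, 4)) = 6.0 <-- minimum
d((-4, 4), (-2, -7)) = 11.1803
d((-4, 4), (4, -5)) = 12.0416
d((2, 4), (-2, -7)) = 11.7047
d((2, 4), (4, -5)) = 9.2195
d((-2, -7), (4, -5)) = 6.3246

Closest pair: (-4, 4) and (2, 4) with distance 6.0

The closest pair is (-4, 4) and (2, 4) with Euclidean distance 6.0. For 4 points, brute-force pairwise comparison is shown above. For large n, the divide-and-conquer algorithm (sort by x, recurse on halves, check the dividing strip) achieves O(n log n).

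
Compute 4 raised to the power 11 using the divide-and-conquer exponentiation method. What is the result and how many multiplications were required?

Computing 4^11 by squaring (build up from 4^1; each line after the first costs one multiplication):

4^1 = 4
4^2 = (4^1)^2 = 4^2 = 16
4^4 = (4^2)^2 = 16^2 = 256
4^5 = 4 * 4^4 = 4 * 256 = 1024
4^10 = (4^5)^2 = 1024^2 = 1048576
4^11 = 4 * 4^10 = 4 * 1048576 = 4194304

Result: 4194304
Multiplications needed: 5 (5 lines after 4^1)

4^11 = 4194304. Using exponentiation by squaring, this requires 5 multiplications. The key idea: if the exponent is even, square the half-power; if odd, multiply by the base once.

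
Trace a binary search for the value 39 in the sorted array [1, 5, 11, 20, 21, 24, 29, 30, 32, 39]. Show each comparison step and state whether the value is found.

Binary search for 39 in [1, 5, 11, 20, 21, 24, 29, 30, 32, 39]:

lo=0, hi=9, mid=4, arr[mid]=21 -> 21 < 39, search right half
lo=5, hi=9, mid=7, arr[mid]=30 -> 30 < 39, search right half
lo=8, hi=9, mid=8, arr[mid]=32 -> 32 < 39, search right half
lo=9, hi=9, mid=9, arr[mid]=39 -> Found target at index 9!

Binary search finds 39 at index 9 after 4 comparisons. The search repeatedly halves the search space by comparing with the middle element.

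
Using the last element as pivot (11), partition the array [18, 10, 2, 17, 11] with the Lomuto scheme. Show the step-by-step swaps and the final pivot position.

Lomuto partition with pivot = 11:

Initial array: [18, 10, 2, 17, 11]

arr[0]=18 > 11: no swap
arr[1]=10 <= 11: swap with position 0, array becomes [10, 18, 2, 17, 11]
arr[2]=2 <= 11: swap with position 1, array becomes [10, 2, 18, 17, 11]
arr[3]=17 > 11: no swap

Place pivot at position 2: [10, 2, 11, 17, 18]
Pivot position: 2

After partitioning with pivot 11, the array becomes [10, 2, 11, 17, 18]. The pivot is placed at index 2. All elements to the left of the pivot are <= 11, and all elements to the right are > 11.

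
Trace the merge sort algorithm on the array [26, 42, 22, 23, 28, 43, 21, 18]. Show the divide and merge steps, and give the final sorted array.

Merge sort trace:

Split: [26, 42, 22, 23, 28, 43, 21, 18] -> [26, 42, 22, 23] and [28, 43, 21, 18]
  Split: [26, 42, 22, 23] -> [26, 42] and [22, 23]
    Split: [26, 42] -> [26] and [42]
    Merge: [26] + [42] -> [26, 42]
    Split: [22, 23] -> [22] and [23]
    Merge: [22] + [23] -> [22, 23]
  Merge: [26, 42] + [22, 23] -> [22, 23, 26, 42]
  Split: [28, 43, 21, 18] -> [28, 43] and [21, 18]
    Split: [28, 43] -> [28] and [43]
    Merge: [28] + [43] -> [28, 43]
    Split: [21, 18] -> [21] and [18]
    Merge: [21] + [18] -> [18, 21]
  Merge: [28, 43] + [18, 21] -> [18, 21, 28, 43]
Merge: [22, 23, 26, 42] + [18, 21, 28, 43] -> [18, 21, 22, 23, 26, 28, 42, 43]

Final sorted array: [18, 21, 22, 23, 26, 28, 42, 43]

The merge sort proceeds by recursively splitting the array and merging sorted halves.
After all merges, the sorted array is [18, 21, 22, 23, 26, 28, 42, 43].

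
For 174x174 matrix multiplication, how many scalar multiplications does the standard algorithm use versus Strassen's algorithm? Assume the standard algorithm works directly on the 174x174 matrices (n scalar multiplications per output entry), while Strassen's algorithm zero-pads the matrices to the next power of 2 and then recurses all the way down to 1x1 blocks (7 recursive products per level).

Matrix multiplication for 174x174 matrices:

Strassen's algorithm requires power-of-2 dimensions. Pad 174x174 to 256x256 (next power of 2).

Standard algorithm: 174^3 = 5268024 multiplications
Strassen's algorithm: 7^(log2(256)) = 7^8 = 5764801 multiplications
Difference: 5268024 - 5764801 = -496777 (Strassen uses MORE here due to padding overhead — for small or just-over-power-of-2 n, padding can outweigh the per-level savings)

Standard: 5268024 multiplications (174^3). Strassen: 5764801 multiplications (7^8, after padding to 256x256). Strassen reduces 8 recursive multiplications to 7 at each level.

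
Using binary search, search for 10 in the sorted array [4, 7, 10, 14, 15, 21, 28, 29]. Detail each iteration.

Binary search for 10 in [4, 7, 10, 14, 15, 21, 28, 29]:

lo=0, hi=7, mid=3, arr[mid]=14 -> 14 > 10, search left half
lo=0, hi=2, mid=1, arr[mid]=7 -> 7 < 10, search right half
lo=2, hi=2, mid=2, arr[mid]=10 -> Found target at index 2!

Binary search finds 10 at index 2 after 3 comparisons. The search repeatedly halves the search space by comparing with the middle element.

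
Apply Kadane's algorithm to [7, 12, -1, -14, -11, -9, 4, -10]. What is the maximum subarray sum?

Using Kadane's algorithm on [7, 12, -1, -14, -11, -9, 4, -10]:

Scanning through the array:
Position 1 (value 12): max_ending_here = 19, max_so_far = 19
Position 2 (value -1): max_ending_here = 18, max_so_far = 19
Position 3 (value -14): max_ending_here = 4, max_so_far = 19
Position 4 (value -11): max_ending_here = -7, max_so_far = 19
Position 5 (value -9): max_ending_here = -9, max_so_far = 19
Position 6 (value 4): max_ending_here = 4, max_so_far = 19
Position 7 (value -10): max_ending_here = -6, max_so_far = 19

Maximum subarray: [7, 12]
Maximum sum: 19

The maximum subarray is [7, 12] with sum 19. This subarray runs from index 0 to index 1.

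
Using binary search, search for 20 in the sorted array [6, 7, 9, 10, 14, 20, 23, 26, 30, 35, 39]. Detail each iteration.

Binary search for 20 in [6, 7, 9, 10, 14, 20, 23, 26, 30, 35, 39]:

lo=0, hi=10, mid=5, arr[mid]=20 -> Found target at index 5!

Binary search finds 20 at index 5 after 1 comparisons. The search repeatedly halves the search space by comparing with the middle element.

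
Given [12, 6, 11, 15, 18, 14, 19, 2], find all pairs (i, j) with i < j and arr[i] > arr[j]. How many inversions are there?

Finding inversions in [12, 6, 11, 15, 18, 14, 19, 2]:

(0, 1): arr[0]=12 > arr[1]=6
(0, 2): arr[0]=12 > arr[2]=11
(0, 7): arr[0]=12 > arr[7]=2
(1, 7): arr[1]=6 > arr[7]=2
(2, 7): arr[2]=11 > arr[7]=2
(3, 5): arr[3]=15 > arr[5]=14
(3, 7): arr[3]=15 > arr[7]=2
(4, 5): arr[4]=18 > arr[5]=14
(4, 7): arr[4]=18 > arr[7]=2
(5, 7): arr[5]=14 > arr[7]=2
(6, 7): arr[6]=19 > arr[7]=2

Total inversions: 11

The array has 11 inversion(s): (0,1), (0,2), (0,7), (1,7), (2,7), (3,5), (3,7), (4,5), (4,7), (5,7), (6,7). Each pair (i,j) satisfies i < j and arr[i] > arr[j].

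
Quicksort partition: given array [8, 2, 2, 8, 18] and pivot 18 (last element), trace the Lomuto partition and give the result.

Lomuto partition with pivot = 18:

Initial array: [8, 2, 2, 8, 18]

arr[0]=8 <= 18: swap with position 0, array becomes [8, 2, 2, 8, 18]
arr[1]=2 <= 18: swap with position 1, array becomes [8, 2, 2, 8, 18]
arr[2]=2 <= 18: swap with position 2, array becomes [8, 2, 2, 8, 18]
arr[3]=8 <= 18: swap with position 3, array becomes [8, 2, 2, 8, 18]

Place pivot at position 4: [8, 2, 2, 8, 18]
Pivot position: 4

After partitioning with pivot 18, the array becomes [8, 2, 2, 8, 18]. The pivot is placed at index 4. All elements to the left of the pivot are <= 18, and all elements to the right are > 18.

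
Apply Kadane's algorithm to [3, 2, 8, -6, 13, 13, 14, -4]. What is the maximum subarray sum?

Using Kadane's algorithm on [3, 2, 8, -6, 13, 13, 14, -4]:

Scanning through the array:
Position 1 (value 2): max_ending_here = 5, max_so_far = 5
Position 2 (value 8): max_ending_here = 13, max_so_far = 13
Position 3 (value -6): max_ending_here = 7, max_so_far = 13
Position 4 (value 13): max_ending_here = 20, max_so_far = 20
Position 5 (value 13): max_ending_here = 33, max_so_far = 33
Position 6 (value 14): max_ending_here = 47, max_so_far = 47
Position 7 (value -4): max_ending_here = 43, max_so_far = 47

Maximum subarray: [3, 2, 8, -6, 13, 13, 14]
Maximum sum: 47

The maximum subarray is [3, 2, 8, -6, 13, 13, 14] with sum 47. This subarray runs from index 0 to index 6.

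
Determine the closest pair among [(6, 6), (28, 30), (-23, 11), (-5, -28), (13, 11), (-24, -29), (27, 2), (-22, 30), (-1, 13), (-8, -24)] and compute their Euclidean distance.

Computing all pairwise distances among 10 points:

d((6, 6), (28, 30)) = 32.5576
d((6, 6), (-23, 11)) = 29.4279
d((6, 6), (-5, -28)) = 35.7351
d((6, 6), (13, 11)) = 8.6023
d((6, 6), (-24, -29)) = 46.0977
d((6, 6), (27, 2)) = 21.3776
d((6, 6), (-22, 30)) = 36.8782
d((6, 6), (-1, 13)) = 9.8995
d((6, 6), (-8, -24)) = 33.1059
d((28, 30), (-23, 11)) = 54.4243
d((28, 30), (-5, -28)) = 66.7308
d((28, 30), (13, 11)) = 24.2074
d((28, 30), (-24, -29)) = 78.6448
d((28, 30), (27, 2)) = 28.0179
d((28, 30), (-22, 30)) = 50.0
d((28, 30), (-1, 13)) = 33.6155
d((28, 30), (-8, -24)) = 64.8999
d((-23, 11), (-5, -28)) = 42.9535
d((-23, 11), (13, 11)) = 36.0
d((-23, 11), (-24, -29)) = 40.0125
d((-23, 11), (27, 2)) = 50.8035
d((-23, 11), (-22, 30)) = 19.0263
d((-23, 11), (-1, 13)) = 22.0907
d((-23, 11), (-8, -24)) = 38.0789
d((-5, -28), (13, 11)) = 42.9535
d((-5, -28), (-24, -29)) = 19.0263
d((-5, -28), (27, 2)) = 43.8634
d((-5, -28), (-22, 30)) = 60.4401
d((-5, -28), (-1, 13)) = 41.1947
d((-5, -28), (-8, -24)) = 5.0 <-- minimum
d((13, 11), (-24, -29)) = 54.4885
d((13, 11), (27, 2)) = 16.6433
d((13, 11), (-22, 30)) = 39.8246
d((13, 11), (-1, 13)) = 14.1421
d((13, 11), (-8, -24)) = 40.8167
d((-24, -29), (27, 2)) = 59.6825
d((-24, -29), (-22, 30)) = 59.0339
d((-24, -29), (-1, 13)) = 47.8853
d((-24, -29), (-8, -24)) = 16.7631
d((27, 2), (-22, 30)) = 56.4358
d((27, 2), (-1, 13)) = 30.0832
d((27, 2), (-8, -24)) = 43.6005
d((-22, 30), (-1, 13)) = 27.0185
d((-22, 30), (-8, -24)) = 55.7853
d((-1, 13), (-8, -24)) = 37.6563

Closest pair: (-5, -28) and (-8, -24) with distance 5.0

The closest pair is (-5, -28) and (-8, -24) with Euclidean distance 5.0. For 10 points, brute-force pairwise comparison is shown above. For large n, the divide-and-conquer algorithm (sort by x, recurse on halves, check the dividing strip) achieves O(n log n).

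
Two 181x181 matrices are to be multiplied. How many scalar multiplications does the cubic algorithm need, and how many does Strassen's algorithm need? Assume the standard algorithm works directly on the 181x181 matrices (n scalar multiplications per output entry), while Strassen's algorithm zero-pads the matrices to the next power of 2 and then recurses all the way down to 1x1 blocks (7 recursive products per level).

Matrix multiplication for 181x181 matrices:

Strassen's algorithm requires power-of-2 dimensions. Pad 181x181 to 256x256 (next power of 2).

Standard algorithm: 181^3 = 5929741 multiplications
Strassen's algorithm: 7^(log2(256)) = 7^8 = 5764801 multiplications
Savings: 5929741 - 5764801 = 164940 multiplications

Standard: 5929741 multiplications (181^3). Strassen: 5764801 multiplications (7^8, after padding to 256x256). Strassen reduces 8 recursive multiplications to 7 at each level.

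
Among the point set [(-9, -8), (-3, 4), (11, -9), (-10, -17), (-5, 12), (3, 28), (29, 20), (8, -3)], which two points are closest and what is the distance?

Computing all pairwise distances among 8 points:

d((-9, -8), (-3, 4)) = 13.4164
d((-9, -8), (11, -9)) = 20.025
d((-9, -8), (-10, -17)) = 9.0554
d((-9, -8), (-5, 12)) = 20.3961
d((-9, -8), (3, 28)) = 37.9473
d((-9, -8), (29, 20)) = 47.2017
d((-9, -8), (8, -3)) = 17.72
d((-3, 4), (11, -9)) = 19.105
d((-3, 4), (-10, -17)) = 22.1359
d((-3, 4), (-5, 12)) = 8.2462
d((-3, 4), (3, 28)) = 24.7386
d((-3, 4), (29, 20)) = 35.7771
d((-3, 4), (8, -3)) = 13.0384
d((11, -9), (-10, -17)) = 22.4722
d((11, -9), (-5, 12)) = 26.4008
d((11, -9), (3, 28)) = 37.855
d((11, -9), (29, 20)) = 34.1321
d((11, -9), (8, -3)) = 6.7082 <-- minimum
d((-10, -17), (-5, 12)) = 29.4279
d((-10, -17), (3, 28)) = 46.8402
d((-10, -17), (29, 20)) = 53.7587
d((-10, -17), (8, -3)) = 22.8035
d((-5, 12), (3, 28)) = 17.8885
d((-5, 12), (29, 20)) = 34.9285
d((-5, 12), (8, -3)) = 19.8494
d((3, 28), (29, 20)) = 27.2029
d((3, 28), (8, -3)) = 31.4006
d((29, 20), (8, -3)) = 31.1448

Closest pair: (11, -9) and (8, -3) with distance 6.7082

The closest pair is (11, -9) and (8, -3) with Euclidean distance 6.7082. For 8 points, brute-force pairwise comparison is shown above. For large n, the divide-and-conquer algorithm (sort by x, recurse on halves, check the dividing strip) achieves O(n log n).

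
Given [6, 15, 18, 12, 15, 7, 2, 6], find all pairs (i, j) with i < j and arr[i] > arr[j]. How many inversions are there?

Finding inversions in [6, 15, 18, 12, 15, 7, 2, 6]:

(0, 6): arr[0]=6 > arr[6]=2
(1, 3): arr[1]=15 > arr[3]=12
(1, 5): arr[1]=15 > arr[5]=7
(1, 6): arr[1]=15 > arr[6]=2
(1, 7): arr[1]=15 > arr[7]=6
(2, 3): arr[2]=18 > arr[3]=12
(2, 4): arr[2]=18 > arr[4]=15
(2, 5): arr[2]=18 > arr[5]=7
(2, 6): arr[2]=18 > arr[6]=2
(2, 7): arr[2]=18 > arr[7]=6
(3, 5): arr[3]=12 > arr[5]=7
(3, 6): arr[3]=12 > arr[6]=2
(3, 7): arr[3]=12 > arr[7]=6
(4, 5): arr[4]=15 > arr[5]=7
(4, 6): arr[4]=15 > arr[6]=2
(4, 7): arr[4]=15 > arr[7]=6
(5, 6): arr[5]=7 > arr[6]=2
(5, 7): arr[5]=7 > arr[7]=6

Total inversions: 18

The array has 18 inversion(s): (0,6), (1,3), (1,5), (1,6), (1,7), (2,3), (2,4), (2,5), (2,6), (2,7), (3,5), (3,6), (3,7), (4,5), (4,6), (4,7), (5,6), (5,7). Each pair (i,j) satisfies i < j and arr[i] > arr[j].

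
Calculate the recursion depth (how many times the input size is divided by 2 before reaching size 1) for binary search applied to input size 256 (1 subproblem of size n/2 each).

For divide and conquer with division factor 2:

Problem sizes at each level:
Level 0: 256
Level 1: 128
Level 2: 64
Level 3: 32
Level 4: 16
Level 5: 8
Level 6: 4
Level 7: 2
Level 8: 1

The root is level 0 and the size-1 base case is level 8 (the tree spans levels 0 through 8, i.e. 9 levels counting the root), so the depth is the number of divisions: log_2(256) = 8

The recursion tree depth is log_2(256) = 8. At each level, the problem size is divided by 2, so it takes 8 divisions to reduce to a base case of size 1. The algorithm makes 1 recursive call at each level.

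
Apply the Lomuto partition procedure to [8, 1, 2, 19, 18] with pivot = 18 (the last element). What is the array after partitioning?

Lomuto partition with pivot = 18:

Initial array: [8, 1, 2, 19, 18]

arr[0]=8 <= 18: swap with position 0, array becomes [8, 1, 2, 19, 18]
arr[1]=1 <= 18: swap with position 1, array becomes [8, 1, 2, 19, 18]
arr[2]=2 <= 18: swap with position 2, array becomes [8, 1, 2, 19, 18]
arr[3]=19 > 18: no swap

Place pivot at position 3: [8, 1, 2, 18, 19]
Pivot position: 3

After partitioning with pivot 18, the array becomes [8, 1, 2, 18, 19]. The pivot is placed at index 3. All elements to the left of the pivot are <= 18, and all elements to the right are > 18.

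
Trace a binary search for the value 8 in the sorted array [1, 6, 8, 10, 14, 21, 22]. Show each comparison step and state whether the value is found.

Binary search for 8 in [1, 6, 8, 10, 14, 21, 22]:

lo=0, hi=6, mid=3, arr[mid]=10 -> 10 > 8, search left half
lo=0, hi=2, mid=1, arr[mid]=6 -> 6 < 8, search right half
lo=2, hi=2, mid=2, arr[mid]=8 -> Found target at index 2!

Binary search finds 8 at index 2 after 3 comparisons. The search repeatedly halves the search space by comparing with the middle element.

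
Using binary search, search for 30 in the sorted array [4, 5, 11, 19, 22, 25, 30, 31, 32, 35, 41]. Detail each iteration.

Binary search for 30 in [4, 5, 11, 19, 22, 25, 30, 31, 32, 35, 41]:

lo=0, hi=10, mid=5, arr[mid]=25 -> 25 < 30, search right half
lo=6, hi=10, mid=8, arr[mid]=32 -> 32 > 30, search left half
lo=6, hi=7, mid=6, arr[mid]=30 -> Found target at index 6!

Binary search finds 30 at index 6 after 3 comparisons. The search repeatedly halves the search space by comparing with the middle element.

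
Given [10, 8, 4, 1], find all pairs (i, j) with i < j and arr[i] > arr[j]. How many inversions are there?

Finding inversions in [10, 8, 4, 1]:

(0, 1): arr[0]=10 > arr[1]=8
(0, 2): arr[0]=10 > arr[2]=4
(0, 3): arr[0]=10 > arr[3]=1
(1, 2): arr[1]=8 > arr[2]=4
(1, 3): arr[1]=8 > arr[3]=1
(2, 3): arr[2]=4 > arr[3]=1

Total inversions: 6

The array has 6 inversion(s): (0,1), (0,2), (0,3), (1,2), (1,3), (2,3). Each pair (i,j) satisfies i < j and arr[i] > arr[j].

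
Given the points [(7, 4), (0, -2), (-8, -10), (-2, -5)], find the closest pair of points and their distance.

Computing all pairwise distances among 4 points:

d((7, 4), (0, -2)) = 9.2195
d((7, 4), (-8, -10)) = 20.5183
d((7, 4), (-2, -5)) = 12.7279
d((0, -2), (-8, -10)) = 11.3137
d((0, -2), (-2, -5)) = 3.6056 <-- minimum
d((-8, -10), (-2, -5)) = 7.8102

Closest pair: (0, -2) and (-2, -5) with distance 3.6056

The closest pair is (0, -2) and (-2, -5) with Euclidean distance 3.6056. For 4 points, brute-force pairwise comparison is shown above. For large n, the divide-and-conquer algorithm (sort by x, recurse on halves, check the dividing strip) achieves O(n log n).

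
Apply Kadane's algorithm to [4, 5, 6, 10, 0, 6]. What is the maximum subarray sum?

Using Kadane's algorithm on [4, 5, 6, 10, 0, 6]:

Scanning through the array:
Position 1 (value 5): max_ending_here = 9, max_so_far = 9
Position 2 (value 6): max_ending_here = 15, max_so_far = 15
Position 3 (value 10): max_ending_here = 25, max_so_far = 25
Position 4 (value 0): max_ending_here = 25, max_so_far = 25
Position 5 (value 6): max_ending_here = 31, max_so_far = 31

Maximum subarray: [4, 5, 6, 10, 0, 6]
Maximum sum: 31

The maximum subarray is [4, 5, 6, 10, 0, 6] with sum 31. This subarray runs from index 0 to index 5.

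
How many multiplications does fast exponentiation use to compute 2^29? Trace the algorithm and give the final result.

Computing 2^29 by squaring (build up from 2^1; each line after the first costs one multiplication):

2^1 = 2
2^2 = (2^1)^2 = 2^2 = 4
2^3 = 2 * 2^2 = 2 * 4 = 8
2^6 = (2^3)^2 = 8^2 = 64
2^7 = 2 * 2^6 = 2 * 64 = 128
2^14 = (2^7)^2 = 128^2 = 16384
2^28 = (2^14)^2 = 16384^2 = 268435456
2^29 = 2 * 2^28 = 2 * 268435456 = 536870912

Result: 536870912
Multiplications needed: 7 (7 lines after 2^1)

2^29 = 536870912. Using exponentiation by squaring, this requires 7 multiplications. The key idea: if the exponent is even, square the half-power; if odd, multiply by the base once.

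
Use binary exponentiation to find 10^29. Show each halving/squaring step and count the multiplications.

Computing 10^29 by squaring (build up from 10^1; each line after the first costs one multiplication):

10^1 = 10
10^2 = (10^1)^2 = 10^2 = 100
10^3 = 10 * 10^2 = 10 * 100 = 1000
10^6 = (10^3)^2 = 1000^2 = 1000000
10^7 = 10 * 10^6 = 10 * 1000000 = 10000000
10^14 = (10^7)^2 = 10000000^2 = 100000000000000
10^28 = (10^14)^2 = 100000000000000^2 = 10000000000000000000000000000
10^29 = 10 * 10^28 = 10 * 10000000000000000000000000000 = 100000000000000000000000000000

Result: 100000000000000000000000000000
Multiplications needed: 7 (7 lines after 10^1)

10^29 = 100000000000000000000000000000. Using exponentiation by squaring, this requires 7 multiplications. The key idea: if the exponent is even, square the half-power; if odd, multiply by the base once.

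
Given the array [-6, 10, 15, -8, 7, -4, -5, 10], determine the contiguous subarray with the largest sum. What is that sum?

Using Kadane's algorithm on [-6, 10, 15, -8, 7, -4, -5, 10]:

Scanning through the array:
Position 1 (value 10): max_ending_here = 10, max_so_far = 10
Position 2 (value 15): max_ending_here = 25, max_so_far = 25
Position 3 (value -8): max_ending_here = 17, max_so_far = 25
Position 4 (value 7): max_ending_here = 24, max_so_far = 25
Position 5 (value -4): max_ending_here = 20, max_so_far = 25
Position 6 (value -5): max_ending_here = 15, max_so_far = 25
Position 7 (value 10): max_ending_here = 25, max_so_far = 25

Maximum subarray: [10, 15]
Maximum sum: 25

The maximum subarray is [10, 15] with sum 25. This subarray runs from index 1 to index 2.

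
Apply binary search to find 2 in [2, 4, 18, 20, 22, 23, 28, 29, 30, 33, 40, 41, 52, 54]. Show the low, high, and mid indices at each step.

Binary search for 2 in [2, 4, 18, 20, 22, 23, 28, 29, 30, 33, 40, 41, 52, 54]:

lo=0, hi=13, mid=6, arr[mid]=28 -> 28 > 2, search left half
lo=0, hi=5, mid=2, arr[mid]=18 -> 18 > 2, search left half
lo=0, hi=1, mid=0, arr[mid]=2 -> Found target at index 0!

Binary search finds 2 at index 0 after 3 comparisons. The search repeatedly halves the search space by comparing with the middle element.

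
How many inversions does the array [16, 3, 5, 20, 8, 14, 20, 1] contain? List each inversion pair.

Finding inversions in [16, 3, 5, 20, 8, 14, 20, 1]:

(0, 1): arr[0]=16 > arr[1]=3
(0, 2): arr[0]=16 > arr[2]=5
(0, 4): arr[0]=16 > arr[4]=8
(0, 5): arr[0]=16 > arr[5]=14
(0, 7): arr[0]=16 > arr[7]=1
(1, 7): arr[1]=3 > arr[7]=1
(2, 7): arr[2]=5 > arr[7]=1
(3, 4): arr[3]=20 > arr[4]=8
(3, 5): arr[3]=20 > arr[5]=14
(3, 7): arr[3]=20 > arr[7]=1
(4, 7): arr[4]=8 > arr[7]=1
(5, 7): arr[5]=14 > arr[7]=1
(6, 7): arr[6]=20 > arr[7]=1

Total inversions: 13

The array has 13 inversion(s): (0,1), (0,2), (0,4), (0,5), (0,7), (1,7), (2,7), (3,4), (3,5), (3,7), (4,7), (5,7), (6,7). Each pair (i,j) satisfies i < j and arr[i] > arr[j].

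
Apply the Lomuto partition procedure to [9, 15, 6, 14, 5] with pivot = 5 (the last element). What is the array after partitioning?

Lomuto partition with pivot = 5:

Initial array: [9, 15, 6, 14, 5]

arr[0]=9 > 5: no swap
arr[1]=15 > 5: no swap
arr[2]=6 > 5: no swap
arr[3]=14 > 5: no swap

Place pivot at position 0: [5, 15, 6, 14, 9]
Pivot position: 0

After partitioning with pivot 5, the array becomes [5, 15, 6, 14, 9]. The pivot is placed at index 0. All elements to the left of the pivot are <= 5, and all elements to the right are > 5.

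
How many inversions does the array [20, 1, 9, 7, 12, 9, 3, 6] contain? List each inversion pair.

Finding inversions in [20, 1, 9, 7, 12, 9, 3, 6]:

(0, 1): arr[0]=20 > arr[1]=1
(0, 2): arr[0]=20 > arr[2]=9
(0, 3): arr[0]=20 > arr[3]=7
(0, 4): arr[0]=20 > arr[4]=12
(0, 5): arr[0]=20 > arr[5]=9
(0, 6): arr[0]=20 > arr[6]=3
(0, 7): arr[0]=20 > arr[7]=6
(2, 3): arr[2]=9 > arr[3]=7
(2, 6): arr[2]=9 > arr[6]=3
(2, 7): arr[2]=9 > arr[7]=6
(3, 6): arr[3]=7 > arr[6]=3
(3, 7): arr[3]=7 > arr[7]=6
(4, 5): arr[4]=12 > arr[5]=9
(4, 6): arr[4]=12 > arr[6]=3
(4, 7): arr[4]=12 > arr[7]=6
(5, 6): arr[5]=9 > arr[6]=3
(5, 7): arr[5]=9 > arr[7]=6

Total inversions: 17

The array has 17 inversion(s): (0,1), (0,2), (0,3), (0,4), (0,5), (0,6), (0,7), (2,3), (2,6), (2,7), (3,6), (3,7), (4,5), (4,6), (4,7), (5,6), (5,7). Each pair (i,j) satisfies i < j and arr[i] > arr[j].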